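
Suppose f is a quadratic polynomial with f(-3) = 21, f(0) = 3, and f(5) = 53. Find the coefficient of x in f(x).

Write f(x) = ax^2 + bx + c. Substituting each data point gives a linear system:
  9a - 3b + c = 21
  c = 3
  25a + 5b + c = 53
Solving the system yields a = 2, b = 0, c = 3.
So f(x) = 2x^2 + 3.
The coefficient of x is 0.

0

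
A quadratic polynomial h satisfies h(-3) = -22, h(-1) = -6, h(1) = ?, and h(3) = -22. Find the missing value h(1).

-6

On equispaced nodes a degree-2 polynomial has vanishing third forward difference, so
  - h(-3) + 3·h(-1) - 3·h(1) + h(3) = 0.
Substituting the known values and solving for h(1):
  -3·h(1) = 18
  h(1) = -6.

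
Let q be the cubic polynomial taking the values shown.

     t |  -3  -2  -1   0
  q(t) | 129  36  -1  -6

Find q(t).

Write q(t) = at^3 + bt^2 + ct + d. Substituting each data point gives a linear system:
  -27a + 9b - 3c + d = 129
  -8a + 4b - 2c + d = 36
  -a + b - c + d = -1
  d = -6
Solving the system yields a = -4, b = 4, c = 3, d = -6.
So q(t) = -4t^3 + 4t^2 + 3t - 6.
Check: q(-2) = 36. ✓

q(t) = -4t^3 + 4t^2 + 3t - 6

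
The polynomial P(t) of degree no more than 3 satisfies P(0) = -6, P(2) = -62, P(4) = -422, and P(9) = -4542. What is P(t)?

P(t) = -6t^3 - 2t^2 - 6

Using the Lagrange interpolation formula with nodes 0, 2, 4, 9:
  L_0(t) = (t - 2)(t - 4)(t - 9) / -72
  L_1(t) = t(t - 4)(t - 9) / 28
  L_2(t) = t(t - 2)(t - 9) / -40
  L_3(t) = t(t - 2)(t - 4) / 315
Then P(t) = -6·L_0(t) - 62·L_1(t) - 422·L_2(t) - 4542·L_3(t).
Expanding and collecting terms gives P(t) = -6t^3 - 2t^2 - 6.
Check: P(2) = -62. ✓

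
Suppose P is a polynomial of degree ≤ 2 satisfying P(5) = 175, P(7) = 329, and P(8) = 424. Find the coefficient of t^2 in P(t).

6

Write P(t) = at^2 + bt + c. Substituting each data point gives a linear system:
  25a + 5b + c = 175
  49a + 7b + c = 329
  64a + 8b + c = 424
Solving the system yields a = 6, b = 5, c = 0.
So P(t) = 6t^2 + 5t.
The leading coefficient is 6.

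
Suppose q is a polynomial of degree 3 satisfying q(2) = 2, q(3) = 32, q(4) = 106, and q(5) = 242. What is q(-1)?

Write q(u) = au^3 + bu^2 + cu + d. Substituting each data point gives a linear system:
  8a + 4b + 2c + d = 2
  27a + 9b + 3c + d = 32
  64a + 16b + 4c + d = 106
  125a + 25b + 5c + d = 242
Solving the system yields a = 3, b = -5, c = -2, d = 2.
So q(u) = 3u³ - 5u² - 2u + 2.
Then q(-1) = -4.

-4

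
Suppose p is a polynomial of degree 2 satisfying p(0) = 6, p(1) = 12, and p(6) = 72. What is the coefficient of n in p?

5

Write p(n) = an^2 + bn + c. Substituting each data point gives a linear system:
  c = 6
  a + b + c = 12
  36a + 6b + c = 72
Solving the system yields a = 1, b = 5, c = 6.
So p(n) = n^2 + 5n + 6.
The coefficient of n is 5.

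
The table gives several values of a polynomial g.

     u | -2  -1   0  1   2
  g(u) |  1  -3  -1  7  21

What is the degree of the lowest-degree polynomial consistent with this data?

Forward differences of the values at u = -2, -1, 0, 1, 2:
  g  : 1  -3  -1  7  21
  Δ  : -4  2  8  14
  Δ^2: 6  6  6
  Δ^3: 0  0
  Δ^4: 0
The second differences are constant (6) and nonzero, while all higher differences vanish, so the minimal degree is 2.

2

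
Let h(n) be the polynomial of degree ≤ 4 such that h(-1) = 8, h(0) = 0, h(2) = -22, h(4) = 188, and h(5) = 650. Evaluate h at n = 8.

Write h(n) = an^4 + bn^3 + cn^2 + dn + e. Substituting each data point gives a linear system:
  a - b + c - d + e = 8
  e = 0
  16a + 8b + 4c + 2d + e = -22
  256a + 64b + 16c + 4d + e = 188
  625a + 125b + 25c + 5d + e = 650
Solving the system yields a = 2, b = -4, c = -3, d = -5, e = 0.
So h(n) = 2n^4 - 4n^3 - 3n^2 - 5n.
Then h(8) = 5912.

5912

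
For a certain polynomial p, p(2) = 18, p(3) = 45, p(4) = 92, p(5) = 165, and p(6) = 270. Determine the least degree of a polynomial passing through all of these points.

Forward differences of the values at t = 2, 3, 4, 5, 6:
  p  : 18  45  92  165  270
  Δ  : 27  47  73  105
  Δ^2: 20  26  32
  Δ^3: 6  6
  Δ^4: 0
The third differences are constant (6) and nonzero, while all higher differences vanish, so the minimal degree is 3.

3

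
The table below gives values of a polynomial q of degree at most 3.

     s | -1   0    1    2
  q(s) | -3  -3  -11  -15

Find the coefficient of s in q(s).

-6

Write q(s) = as^3 + bs^2 + cs + d. Substituting each data point gives a linear system:
  -a + b - c + d = -3
  d = -3
  a + b + c + d = -11
  8a + 4b + 2c + d = -15
Solving the system yields a = 2, b = -4, c = -6, d = -3.
So q(s) = 2s^3 - 4s^2 - 6s - 3.
The coefficient of s is -6.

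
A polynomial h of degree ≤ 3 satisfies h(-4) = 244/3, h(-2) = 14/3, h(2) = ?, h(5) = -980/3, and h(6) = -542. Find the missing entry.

-86/3

The 4 known points determine the degree-3 polynomial uniquely.
Write h(x) = ax^3 + bx^2 + cx + d. Substituting each data point gives a linear system:
  -64a + 16b - 4c + d = 244/3
  -8a + 4b - 2c + d = 14/3
  125a + 25b + 5c + d = -980/3
  216a + 36b + 6c + d = -542
Solving the system yields a = -2, b = -3, c = -1/3, d = 0.
So h(x) = -2x^3 - 3x^2 - (1/3)x.
Then h(2) = -86/3.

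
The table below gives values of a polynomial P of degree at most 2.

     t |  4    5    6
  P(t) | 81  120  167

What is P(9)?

356

Forward differences of the values at t = 4, 5, 6:
  P  : 81  120  167
  Δ  : 39  47
  Δ^2: 8
The second differences are constant, confirming degree 2.
Interpolating (Newton forward form) and evaluating at t = 9 gives P(9) = 356.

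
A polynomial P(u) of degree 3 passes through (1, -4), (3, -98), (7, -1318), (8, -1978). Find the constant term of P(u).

-2

Write P(u) = au^3 + bu^2 + cu + d. Substituting each data point gives a linear system:
  a + b + c + d = -4
  27a + 9b + 3c + d = -98
  343a + 49b + 7c + d = -1318
  512a + 64b + 8c + d = -1978
Solving the system yields a = -4, b = 1, c = 1, d = -2.
So P(u) = -4u³ + u² + u - 2.
The constant term is -2.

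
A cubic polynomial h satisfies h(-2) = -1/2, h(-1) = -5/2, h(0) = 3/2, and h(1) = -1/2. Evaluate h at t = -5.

323/2

Using the Lagrange interpolation formula with nodes -2, -1, 0, 1:
  L_0(t) = (t + 1)t(t - 1) / -6
  L_1(t) = (t + 2)t(t - 1) / 2
  L_2(t) = (t + 2)(t + 1)(t - 1) / -2
  L_3(t) = (t + 2)(t + 1)t / 6
Then h(t) = -1/2·L_0(t) - 5/2·L_1(t) + 3/2·L_2(t) - 1/2·L_3(t).
Expanding and collecting terms gives h(t) = -2t^3 - 3t^2 + 3t + 3/2.
Evaluating at t = -5: h(-5) = 323/2.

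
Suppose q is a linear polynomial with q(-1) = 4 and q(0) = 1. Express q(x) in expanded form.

Write q(x) = ax + b. Substituting each data point gives a linear system:
  -a + b = 4
  b = 1
Solving the system yields a = -3, b = 1.
So q(x) = -3x + 1.
Check: q(0) = 1. ✓

q(x) = -3x + 1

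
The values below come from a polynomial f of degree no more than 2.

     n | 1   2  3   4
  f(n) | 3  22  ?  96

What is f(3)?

On equispaced nodes a degree-2 polynomial has vanishing third forward difference, so
  - f(1) + 3·f(2) - 3·f(3) + f(4) = 0.
Substituting the known values and solving for f(3):
  -3·f(3) = -159
  f(3) = 53.

53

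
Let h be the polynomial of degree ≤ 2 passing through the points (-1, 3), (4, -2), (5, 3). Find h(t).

h(t) = t^2 - 4t - 2

Using the Lagrange interpolation formula with nodes -1, 4, 5:
  L_0(t) = (t - 4)(t - 5) / 30
  L_1(t) = (t + 1)(t - 5) / -5
  L_2(t) = (t + 1)(t - 4) / 6
Then h(t) = 3·L_0(t) - 2·L_1(t) + 3·L_2(t).
Expanding and collecting terms gives h(t) = t^2 - 4t - 2.
Check: h(-1) = 3. ✓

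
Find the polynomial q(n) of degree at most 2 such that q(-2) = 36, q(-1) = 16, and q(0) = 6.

q(n) = 5n^2 - 5n + 6

Using the Lagrange interpolation formula with nodes -2, -1, 0:
  L_0(n) = (n + 1)n / 2
  L_1(n) = (n + 2)n / -1
  L_2(n) = (n + 2)(n + 1) / 2
Then q(n) = 36·L_0(n) + 16·L_1(n) + 6·L_2(n).
Expanding and collecting terms gives q(n) = 5n² - 5n + 6.
Check: q(-1) = 16. ✓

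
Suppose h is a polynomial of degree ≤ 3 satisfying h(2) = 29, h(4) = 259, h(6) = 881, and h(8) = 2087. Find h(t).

Using the Lagrange interpolation formula with nodes 2, 4, 6, 8:
  L_0(t) = (t - 4)(t - 6)(t - 8) / -48
  L_1(t) = (t - 2)(t - 6)(t - 8) / 16
  L_2(t) = (t - 2)(t - 4)(t - 8) / -16
  L_3(t) = (t - 2)(t - 4)(t - 6) / 48
Then h(t) = 29·L_0(t) + 259·L_1(t) + 881·L_2(t) + 2087·L_3(t).
Expanding and collecting terms gives h(t) = 4t^3 + t^2 - 3t - 1.
Check: h(6) = 881. ✓

h(t) = 4t^3 + t^2 - 3t - 1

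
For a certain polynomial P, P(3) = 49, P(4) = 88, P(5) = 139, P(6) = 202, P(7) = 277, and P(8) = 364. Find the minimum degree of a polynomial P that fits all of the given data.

Forward differences of the values at n = 3, 4, 5, 6, 7, 8:
  P  : 49  88  139  202  277  364
  Δ  : 39  51  63  75  87
  Δ^2: 12  12  12  12
  Δ^3: 0  0  0
  Δ^4: 0  0
  Δ^5: 0
The second differences are constant (12) and nonzero, while all higher differences vanish, so the minimal degree is 2.

2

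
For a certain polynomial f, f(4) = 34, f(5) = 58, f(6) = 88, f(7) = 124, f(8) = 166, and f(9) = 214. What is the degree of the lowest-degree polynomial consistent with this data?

2

Forward differences of the values at u = 4, 5, 6, 7, 8, 9:
  f  : 34  58  88  124  166  214
  Δ  : 24  30  36  42  48
  Δ^2: 6  6  6  6
  Δ^3: 0  0  0
  Δ^4: 0  0
  Δ^5: 0
The second differences are constant (6) and nonzero, while all higher differences vanish, so the minimal degree is 2.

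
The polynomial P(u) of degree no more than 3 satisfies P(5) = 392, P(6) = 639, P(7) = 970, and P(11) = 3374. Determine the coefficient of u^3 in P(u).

2

Write P(u) = au^3 + bu^2 + cu + d. Substituting each data point gives a linear system:
  125a + 25b + 5c + d = 392
  216a + 36b + 6c + d = 639
  343a + 49b + 7c + d = 970
  1331a + 121b + 11c + d = 3374
Solving the system yields a = 2, b = 6, c = -1, d = -3.
So P(u) = 2u³ + 6u² - u - 3.
The leading coefficient is 2.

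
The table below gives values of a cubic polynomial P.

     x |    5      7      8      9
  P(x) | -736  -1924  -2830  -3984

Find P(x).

Write P(x) = ax^3 + bx^2 + cx + d. Substituting each data point gives a linear system:
  125a + 25b + 5c + d = -736
  343a + 49b + 7c + d = -1924
  512a + 64b + 8c + d = -2830
  729a + 81b + 9c + d = -3984
Solving the system yields a = -5, b = -4, c = -1, d = -6.
So P(x) = -5x^3 - 4x^2 - x - 6.
Check: P(7) = -1924. ✓

P(x) = -5x^3 - 4x^2 - x - 6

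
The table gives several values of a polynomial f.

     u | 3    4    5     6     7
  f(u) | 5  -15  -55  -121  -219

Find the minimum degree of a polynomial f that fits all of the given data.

Forward differences of the values at u = 3, 4, 5, 6, 7:
  f  : 5  -15  -55  -121  -219
  Δ  : -20  -40  -66  -98
  Δ^2: -20  -26  -32
  Δ^3: -6  -6
  Δ^4: 0
The third differences are constant (-6) and nonzero, while all higher differences vanish, so the minimal degree is 3.

3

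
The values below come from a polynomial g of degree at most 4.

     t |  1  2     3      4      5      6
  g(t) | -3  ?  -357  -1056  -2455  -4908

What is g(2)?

On equispaced nodes a degree-4 polynomial has vanishing fifth forward difference, so
  - g(1) + 5·g(2) - 10·g(3) + 10·g(4) - 5·g(5) + g(6) = 0.
Substituting the known values and solving for g(2):
  5·g(2) = -380
  g(2) = -76.

-76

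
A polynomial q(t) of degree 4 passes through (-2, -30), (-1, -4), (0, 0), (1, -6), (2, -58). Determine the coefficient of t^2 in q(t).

-3

Write q(t) = at^4 + bt^3 + ct^2 + dt + e. Substituting each data point gives a linear system:
  16a - 8b + 4c - 2d + e = -30
  a - b + c - d + e = -4
  e = 0
  a + b + c + d + e = -6
  16a + 8b + 4c + 2d + e = -58
Solving the system yields a = -2, b = -2, c = -3, d = 1, e = 0.
So q(t) = -2t⁴ - 2t³ - 3t² + t.
The coefficient of t^2 is -3.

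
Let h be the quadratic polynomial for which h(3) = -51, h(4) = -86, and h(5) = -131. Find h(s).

Write h(s) = as^2 + bs + c. Substituting each data point gives a linear system:
  9a + 3b + c = -51
  16a + 4b + c = -86
  25a + 5b + c = -131
Solving the system yields a = -5, b = 0, c = -6.
So h(s) = -5s^2 - 6.
Check: h(3) = -51. ✓

h(s) = -5s^2 - 6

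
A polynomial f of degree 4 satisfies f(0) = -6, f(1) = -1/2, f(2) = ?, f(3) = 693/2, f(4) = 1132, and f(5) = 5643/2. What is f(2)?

The 5 known points determine the degree-4 polynomial uniquely.
Write f(t) = at^4 + bt^3 + ct^2 + dt + e. Substituting each data point gives a linear system:
  e = -6
  a + b + c + d + e = -1/2
  81a + 27b + 9c + 3d + e = 693/2
  256a + 64b + 16c + 4d + e = 1132
  625a + 125b + 25c + 5d + e = 5643/2
Solving the system yields a = 5, b = -3, c = 3, d = 1/2, e = -6.
So f(t) = 5t^4 - 3t^3 + 3t^2 + (1/2)t - 6.
Then f(2) = 63.

63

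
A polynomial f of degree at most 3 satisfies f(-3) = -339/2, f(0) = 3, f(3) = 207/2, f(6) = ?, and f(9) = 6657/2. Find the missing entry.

942

On equispaced nodes a degree-3 polynomial has vanishing fourth forward difference, so
  f(-3) - 4·f(0) + 6·f(3) - 4·f(6) + f(9) = 0.
Substituting the known values and solving for f(6):
  -4·f(6) = -3768
  f(6) = 942.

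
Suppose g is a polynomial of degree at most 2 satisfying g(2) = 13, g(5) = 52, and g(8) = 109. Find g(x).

Write g(x) = ax^2 + bx + c. Substituting each data point gives a linear system:
  4a + 2b + c = 13
  25a + 5b + c = 52
  64a + 8b + c = 109
Solving the system yields a = 1, b = 6, c = -3.
So g(x) = x² + 6x - 3.
Check: g(2) = 13. ✓

g(x) = x^2 + 6x - 3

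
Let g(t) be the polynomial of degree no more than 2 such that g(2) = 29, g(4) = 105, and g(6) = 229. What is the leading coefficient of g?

6

Write g(t) = at^2 + bt + c. Substituting each data point gives a linear system:
  4a + 2b + c = 29
  16a + 4b + c = 105
  36a + 6b + c = 229
Solving the system yields a = 6, b = 2, c = 1.
So g(t) = 6t^2 + 2t + 1.
The leading coefficient is 6.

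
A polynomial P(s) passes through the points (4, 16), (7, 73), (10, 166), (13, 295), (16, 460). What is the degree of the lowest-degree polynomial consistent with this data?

Forward differences of the values at s = 4, 7, 10, 13, 16:
  P  : 16  73  166  295  460
  Δ  : 57  93  129  165
  Δ^2: 36  36  36
  Δ^3: 0  0
  Δ^4: 0
The second differences are constant (36) and nonzero, while all higher differences vanish, so the minimal degree is 2.

2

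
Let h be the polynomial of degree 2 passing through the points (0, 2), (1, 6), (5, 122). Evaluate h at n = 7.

Write h(n) = an^2 + bn + c. Substituting each data point gives a linear system:
  c = 2
  a + b + c = 6
  25a + 5b + c = 122
Solving the system yields a = 5, b = -1, c = 2.
So h(n) = 5n² - n + 2.
Then h(7) = 240.

240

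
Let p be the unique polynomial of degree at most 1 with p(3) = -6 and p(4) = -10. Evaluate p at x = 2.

Write p(x) = ax + b. Substituting each data point gives a linear system:
  3a + b = -6
  4a + b = -10
Solving the system yields a = -4, b = 6.
So p(x) = -4x + 6.
Then p(2) = -2.

-2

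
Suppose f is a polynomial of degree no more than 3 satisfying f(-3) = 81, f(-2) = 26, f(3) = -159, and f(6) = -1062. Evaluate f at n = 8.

Write f(n) = an^3 + bn^2 + cn + d. Substituting each data point gives a linear system:
  -27a + 9b - 3c + d = 81
  -8a + 4b - 2c + d = 26
  27a + 9b + 3c + d = -159
  216a + 36b + 6c + d = -1062
Solving the system yields a = -4, b = -5, c = -4, d = 6.
So f(n) = -4n³ - 5n² - 4n + 6.
Then f(8) = -2394.

-2394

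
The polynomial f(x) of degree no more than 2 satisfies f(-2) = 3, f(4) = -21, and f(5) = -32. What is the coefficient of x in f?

-2

Write f(x) = ax^2 + bx + c. Substituting each data point gives a linear system:
  4a - 2b + c = 3
  16a + 4b + c = -21
  25a + 5b + c = -32
Solving the system yields a = -1, b = -2, c = 3.
So f(x) = -x^2 - 2x + 3.
The coefficient of x is -2.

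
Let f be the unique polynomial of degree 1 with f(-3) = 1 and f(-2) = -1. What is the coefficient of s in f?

-2

Write f(s) = as + b. Substituting each data point gives a linear system:
  -3a + b = 1
  -2a + b = -1
Solving the system yields a = -2, b = -5.
So f(s) = -2s - 5.
The leading coefficient is -2.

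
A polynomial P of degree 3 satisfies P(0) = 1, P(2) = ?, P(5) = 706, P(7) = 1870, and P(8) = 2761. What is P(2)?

The 4 known points determine the degree-3 polynomial uniquely.
Write P(s) = as^3 + bs^2 + cs + d. Substituting each data point gives a linear system:
  d = 1
  125a + 25b + 5c + d = 706
  343a + 49b + 7c + d = 1870
  512a + 64b + 8c + d = 2761
Solving the system yields a = 5, b = 3, c = 1, d = 1.
So P(s) = 5s^3 + 3s^2 + s + 1.
Then P(2) = 55.

55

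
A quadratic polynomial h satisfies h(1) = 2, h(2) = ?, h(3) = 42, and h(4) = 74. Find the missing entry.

18

The 3 known points determine the degree-2 polynomial uniquely.
Write h(x) = ax^2 + bx + c. Substituting each data point gives a linear system:
  a + b + c = 2
  9a + 3b + c = 42
  16a + 4b + c = 74
Solving the system yields a = 4, b = 4, c = -6.
So h(x) = 4x² + 4x - 6.
Then h(2) = 18.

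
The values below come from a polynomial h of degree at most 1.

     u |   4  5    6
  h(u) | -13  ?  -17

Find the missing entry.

-15

On equispaced nodes a degree-1 polynomial has vanishing second forward difference, so
  h(4) - 2·h(5) + h(6) = 0.
Substituting the known values and solving for h(5):
  -2·h(5) = 30
  h(5) = -15.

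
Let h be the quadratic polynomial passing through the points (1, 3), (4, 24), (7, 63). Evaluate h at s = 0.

0

Forward differences of the values at s = 1, 4, 7:
  h  : 3  24  63
  Δ  : 21  39
  Δ^2: 18
The second differences are constant, confirming degree 2.
Interpolating (Newton forward form) and evaluating at s = 0 gives h(0) = 0.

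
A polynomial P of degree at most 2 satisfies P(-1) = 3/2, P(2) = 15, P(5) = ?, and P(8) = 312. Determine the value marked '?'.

The 3 known points determine the degree-2 polynomial uniquely.
Write P(x) = ax^2 + bx + c. Substituting each data point gives a linear system:
  a - b + c = 3/2
  4a + 2b + c = 15
  64a + 8b + c = 312
Solving the system yields a = 5, b = -1/2, c = -4.
So P(x) = 5x^2 - (1/2)x - 4.
Then P(5) = 237/2.

237/2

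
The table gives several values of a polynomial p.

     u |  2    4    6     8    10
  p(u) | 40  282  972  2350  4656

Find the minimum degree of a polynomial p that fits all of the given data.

3

Forward differences of the values at u = 2, 4, 6, 8, 10:
  p  : 40  282  972  2350  4656
  Δ  : 242  690  1378  2306
  Δ^2: 448  688  928
  Δ^3: 240  240
  Δ^4: 0
The third differences are constant (240) and nonzero, while all higher differences vanish, so the minimal degree is 3.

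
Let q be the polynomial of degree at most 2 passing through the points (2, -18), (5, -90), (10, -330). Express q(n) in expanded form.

Using the Lagrange interpolation formula with nodes 2, 5, 10:
  L_0(n) = (n - 5)(n - 10) / 24
  L_1(n) = (n - 2)(n - 10) / -15
  L_2(n) = (n - 2)(n - 5) / 40
Then q(n) = -18·L_0(n) - 90·L_1(n) - 330·L_2(n).
Expanding and collecting terms gives q(n) = -3n^2 - 3n.
Check: q(10) = -330. ✓

q(n) = -3n^2 - 3n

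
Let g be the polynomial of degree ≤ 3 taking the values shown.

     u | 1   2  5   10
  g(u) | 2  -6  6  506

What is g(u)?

g(u) = u^3 - 5u^2 + 6

Write g(u) = au^3 + bu^2 + cu + d. Substituting each data point gives a linear system:
  a + b + c + d = 2
  8a + 4b + 2c + d = -6
  125a + 25b + 5c + d = 6
  1000a + 100b + 10c + d = 506
Solving the system yields a = 1, b = -5, c = 0, d = 6.
So g(u) = u^3 - 5u^2 + 6.
Check: g(5) = 6. ✓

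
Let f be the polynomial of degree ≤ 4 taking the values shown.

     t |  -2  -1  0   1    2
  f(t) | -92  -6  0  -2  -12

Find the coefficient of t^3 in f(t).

Write f(t) = at^4 + bt^3 + ct^2 + dt + e. Substituting each data point gives a linear system:
  16a - 8b + 4c - 2d + e = -92
  a - b + c - d + e = -6
  e = 0
  a + b + c + d + e = -2
  16a + 8b + 4c + 2d + e = -12
Solving the system yields a = -3, b = 6, c = -1, d = -4, e = 0.
So f(t) = -3t^4 + 6t^3 - t^2 - 4t.
The coefficient of t^3 is 6.

6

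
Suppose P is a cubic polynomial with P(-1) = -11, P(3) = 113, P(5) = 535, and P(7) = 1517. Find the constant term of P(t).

5

Write P(t) = at^3 + bt^2 + ct + d. Substituting each data point gives a linear system:
  -a + b - c + d = -11
  27a + 9b + 3c + d = 113
  125a + 25b + 5c + d = 535
  343a + 49b + 7c + d = 1517
Solving the system yields a = 5, b = -5, c = 6, d = 5.
So P(t) = 5t³ - 5t² + 6t + 5.
The constant term is 5.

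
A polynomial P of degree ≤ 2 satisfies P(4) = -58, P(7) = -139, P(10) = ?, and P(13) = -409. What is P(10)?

On equispaced nodes a degree-2 polynomial has vanishing third forward difference, so
  - P(4) + 3·P(7) - 3·P(10) + P(13) = 0.
Substituting the known values and solving for P(10):
  -3·P(10) = 768
  P(10) = -256.

-256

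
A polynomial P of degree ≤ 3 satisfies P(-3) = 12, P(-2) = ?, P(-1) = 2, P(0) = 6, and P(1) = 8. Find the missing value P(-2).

2

On equispaced nodes a degree-3 polynomial has vanishing fourth forward difference, so
  P(-3) - 4·P(-2) + 6·P(-1) - 4·P(0) + P(1) = 0.
Substituting the known values and solving for P(-2):
  -4·P(-2) = -8
  P(-2) = 2.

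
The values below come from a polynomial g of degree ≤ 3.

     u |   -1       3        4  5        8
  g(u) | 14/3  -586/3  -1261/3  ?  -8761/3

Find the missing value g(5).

-2326/3

The 4 known points determine the degree-3 polynomial uniquely.
Write g(u) = au^3 + bu^2 + cu + d. Substituting each data point gives a linear system:
  -a + b - c + d = 14/3
  27a + 9b + 3c + d = -586/3
  64a + 16b + 4c + d = -1261/3
  512a + 64b + 8c + d = -8761/3
Solving the system yields a = -5, b = -5, c = -5, d = -1/3.
So g(u) = -5u^3 - 5u^2 - 5u - 1/3.
Then g(5) = -2326/3.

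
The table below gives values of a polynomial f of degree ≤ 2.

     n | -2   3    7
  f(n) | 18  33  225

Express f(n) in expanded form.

f(n) = 5n^2 - 2n - 6

Write f(n) = an^2 + bn + c. Substituting each data point gives a linear system:
  4a - 2b + c = 18
  9a + 3b + c = 33
  49a + 7b + c = 225
Solving the system yields a = 5, b = -2, c = -6.
So f(n) = 5n^2 - 2n - 6.
Check: f(3) = 33. ✓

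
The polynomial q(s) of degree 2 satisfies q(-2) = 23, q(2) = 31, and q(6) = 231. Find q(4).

Using the Lagrange interpolation formula with nodes -2, 2, 6:
  L_0(s) = (s - 2)(s - 6) / 32
  L_1(s) = (s + 2)(s - 6) / -16
  L_2(s) = (s + 2)(s - 2) / 32
Then q(s) = 23·L_0(s) + 31·L_1(s) + 231·L_2(s).
Expanding and collecting terms gives q(s) = 6s² + 2s + 3.
Evaluating at s = 4: q(4) = 107.

107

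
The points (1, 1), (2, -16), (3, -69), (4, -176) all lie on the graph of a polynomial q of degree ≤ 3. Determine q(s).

Write q(s) = as^3 + bs^2 + cs + d. Substituting each data point gives a linear system:
  a + b + c + d = 1
  8a + 4b + 2c + d = -16
  27a + 9b + 3c + d = -69
  64a + 16b + 4c + d = -176
Solving the system yields a = -3, b = 0, c = 4, d = 0.
So q(s) = -3s³ + 4s.
Check: q(3) = -69. ✓

q(s) = -3s^3 + 4s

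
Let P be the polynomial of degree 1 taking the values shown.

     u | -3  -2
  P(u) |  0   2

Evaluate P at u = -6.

Write P(u) = au + b. Substituting each data point gives a linear system:
  -3a + b = 0
  -2a + b = 2
Solving the system yields a = 2, b = 6.
So P(u) = 2u + 6.
Then P(-6) = -6.

-6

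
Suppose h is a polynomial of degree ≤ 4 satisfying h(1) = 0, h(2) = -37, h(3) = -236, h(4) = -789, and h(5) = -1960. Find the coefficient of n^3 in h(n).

-2

Write h(n) = an^4 + bn^3 + cn^2 + dn + e. Substituting each data point gives a linear system:
  a + b + c + d + e = 0
  16a + 8b + 4c + 2d + e = -37
  81a + 27b + 9c + 3d + e = -236
  256a + 64b + 16c + 4d + e = -789
  625a + 125b + 25c + 5d + e = -1960
Solving the system yields a = -3, b = -2, c = 6, d = 4, e = -5.
So h(n) = -3n^4 - 2n^3 + 6n^2 + 4n - 5.
The coefficient of n^3 is -2.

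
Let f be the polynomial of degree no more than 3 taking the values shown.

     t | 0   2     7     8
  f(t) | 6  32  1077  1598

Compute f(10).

Write f(t) = at^3 + bt^2 + ct + d. Substituting each data point gives a linear system:
  d = 6
  8a + 4b + 2c + d = 32
  343a + 49b + 7c + d = 1077
  512a + 64b + 8c + d = 1598
Solving the system yields a = 3, b = 1, c = -1, d = 6.
So f(t) = 3t^3 + t^2 - t + 6.
Then f(10) = 3096.

3096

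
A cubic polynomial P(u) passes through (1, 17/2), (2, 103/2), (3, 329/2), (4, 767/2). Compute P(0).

Using the Lagrange interpolation formula with nodes 1, 2, 3, 4:
  L_0(u) = (u - 2)(u - 3)(u - 4) / -6
  L_1(u) = (u - 1)(u - 3)(u - 4) / 2
  L_2(u) = (u - 1)(u - 2)(u - 4) / -2
  L_3(u) = (u - 1)(u - 2)(u - 3) / 6
Then P(u) = 17/2·L_0(u) + 103/2·L_1(u) + 329/2·L_2(u) + 767/2·L_3(u).
Expanding and collecting terms gives P(u) = 6u^3 - u^2 + 4u - 1/2.
Evaluating at u = 0: P(0) = -1/2.

-1/2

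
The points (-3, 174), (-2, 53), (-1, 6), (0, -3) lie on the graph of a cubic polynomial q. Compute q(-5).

Forward differences of the values at n = -3, -2, -1, 0:
  q  : 174  53  6  -3
  Δ  : -121  -47  -9
  Δ^2: 74  38
  Δ^3: -36
The third differences are constant, confirming degree 3.
Interpolating (Newton forward form) and evaluating at n = -5 gives q(-5) = 782.

782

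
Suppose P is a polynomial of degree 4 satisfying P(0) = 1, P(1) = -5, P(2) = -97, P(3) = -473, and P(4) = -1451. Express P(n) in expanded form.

Using the Lagrange interpolation formula with nodes 0, 1, 2, 3, 4:
  L_0(n) = (n - 1)(n - 2)(n - 3)(n - 4) / 24
  L_1(n) = n(n - 2)(n - 3)(n - 4) / -6
  L_2(n) = n(n - 1)(n - 3)(n - 4) / 4
  L_3(n) = n(n - 1)(n - 2)(n - 4) / -6
  L_4(n) = n(n - 1)(n - 2)(n - 3) / 24
Then P(n) = 1·L_0(n) - 5·L_1(n) - 97·L_2(n) - 473·L_3(n) - 1451·L_4(n).
Expanding and collecting terms gives P(n) = -5n^4 - 3n^3 + n^2 + n + 1.
Check: P(1) = -5. ✓

P(n) = -5n^4 - 3n^3 + n^2 + n + 1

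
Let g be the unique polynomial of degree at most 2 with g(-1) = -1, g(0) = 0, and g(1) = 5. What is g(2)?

14

Write g(t) = at^2 + bt + c. Substituting each data point gives a linear system:
  a - b + c = -1
  c = 0
  a + b + c = 5
Solving the system yields a = 2, b = 3, c = 0.
So g(t) = 2t^2 + 3t.
Then g(2) = 14.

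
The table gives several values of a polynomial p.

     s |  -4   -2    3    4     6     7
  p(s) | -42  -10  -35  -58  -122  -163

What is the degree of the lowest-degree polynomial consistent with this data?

2

Divided differences on the nodes -4, -2, 3, 4, 6, 7:
  order 0: -42  -10  -35  -58  -122  -163
  order 1: 16  -5  -23  -32  -41
  order 2: -3  -3  -3  -3
  order 3: 0  0  0
  order 4: 0  0
  order 5: 0
The order-2 divided differences are all -3 (nonzero) and every higher order vanishes, so the data lies on a polynomial of degree exactly 2.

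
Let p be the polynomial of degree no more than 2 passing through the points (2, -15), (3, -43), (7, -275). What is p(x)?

Using the Lagrange interpolation formula with nodes 2, 3, 7:
  L_0(x) = (x - 3)(x - 7) / 5
  L_1(x) = (x - 2)(x - 7) / -4
  L_2(x) = (x - 2)(x - 3) / 20
Then p(x) = -15·L_0(x) - 43·L_1(x) - 275·L_2(x).
Expanding and collecting terms gives p(x) = -6x² + 2x + 5.
Check: p(3) = -43. ✓

p(x) = -6x^2 + 2x + 5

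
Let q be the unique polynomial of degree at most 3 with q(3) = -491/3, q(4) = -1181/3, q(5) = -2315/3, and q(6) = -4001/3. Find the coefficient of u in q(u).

Write q(u) = au^3 + bu^2 + cu + d. Substituting each data point gives a linear system:
  27a + 9b + 3c + d = -491/3
  64a + 16b + 4c + d = -1181/3
  125a + 25b + 5c + d = -2315/3
  216a + 36b + 6c + d = -4001/3
Solving the system yields a = -6, b = -2, c = 6, d = -5/3.
So q(u) = -6u³ - 2u² + 6u - 5/3.
The coefficient of u is 6.

6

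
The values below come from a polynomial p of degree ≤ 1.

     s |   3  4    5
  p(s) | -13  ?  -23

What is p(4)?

-18

The 2 known points determine the degree-1 polynomial uniquely.
Write p(s) = as + b. Substituting each data point gives a linear system:
  3a + b = -13
  5a + b = -23
Solving the system yields a = -5, b = 2.
So p(s) = -5s + 2.
Then p(4) = -18.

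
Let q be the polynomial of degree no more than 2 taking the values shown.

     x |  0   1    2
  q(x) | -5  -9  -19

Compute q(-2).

Forward differences of the values at x = 0, 1, 2:
  q  : -5  -9  -19
  Δ  : -4  -10
  Δ^2: -6
The second differences are constant, confirming degree 2.
Interpolating (Newton forward form) and evaluating at x = -2 gives q(-2) = -15.

-15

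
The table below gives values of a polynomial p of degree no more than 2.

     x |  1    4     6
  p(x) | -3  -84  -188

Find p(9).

Write p(x) = ax^2 + bx + c. Substituting each data point gives a linear system:
  a + b + c = -3
  16a + 4b + c = -84
  36a + 6b + c = -188
Solving the system yields a = -5, b = -2, c = 4.
So p(x) = -5x^2 - 2x + 4.
Then p(9) = -419.

-419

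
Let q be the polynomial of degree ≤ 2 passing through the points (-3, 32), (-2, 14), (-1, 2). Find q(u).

Using the Lagrange interpolation formula with nodes -3, -2, -1:
  L_0(u) = (u + 2)(u + 1) / 2
  L_1(u) = (u + 3)(u + 1) / -1
  L_2(u) = (u + 3)(u + 2) / 2
Then q(u) = 32·L_0(u) + 14·L_1(u) + 2·L_2(u).
Expanding and collecting terms gives q(u) = 3u² - 3u - 4.
Check: q(-1) = 2. ✓

q(u) = 3u^2 - 3u - 4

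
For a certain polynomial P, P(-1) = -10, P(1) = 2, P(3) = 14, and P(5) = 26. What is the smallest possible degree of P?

1

Forward differences of the values at t = -1, 1, 3, 5:
  P  : -10  2  14  26
  Δ  : 12  12  12
  Δ^2: 0  0
  Δ^3: 0
The first differences are constant (12) and nonzero, while all higher differences vanish, so the minimal degree is 1.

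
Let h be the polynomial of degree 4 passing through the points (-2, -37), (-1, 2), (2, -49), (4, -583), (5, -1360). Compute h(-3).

-184

Write h(t) = at^4 + bt^3 + ct^2 + dt + e. Substituting each data point gives a linear system:
  16a - 8b + 4c - 2d + e = -37
  a - b + c - d + e = 2
  16a + 8b + 4c + 2d + e = -49
  256a + 64b + 16c + 4d + e = -583
  625a + 125b + 25c + 5d + e = -1360
Solving the system yields a = -2, b = 0, c = -4, d = -3, e = 5.
So h(t) = -2t^4 - 4t^2 - 3t + 5.
Then h(-3) = -184.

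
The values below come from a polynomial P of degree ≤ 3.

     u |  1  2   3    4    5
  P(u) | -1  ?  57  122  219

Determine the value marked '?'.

18

The 4 known points determine the degree-3 polynomial uniquely.
Write P(u) = au^3 + bu^2 + cu + d. Substituting each data point gives a linear system:
  a + b + c + d = -1
  27a + 9b + 3c + d = 57
  64a + 16b + 4c + d = 122
  125a + 25b + 5c + d = 219
Solving the system yields a = 1, b = 4, c = 0, d = -6.
So P(u) = u^3 + 4u^2 - 6.
Then P(2) = 18.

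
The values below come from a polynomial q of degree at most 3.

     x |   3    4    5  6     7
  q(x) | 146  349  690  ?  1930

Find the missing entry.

1205

The 4 known points determine the degree-3 polynomial uniquely.
Write q(x) = ax^3 + bx^2 + cx + d. Substituting each data point gives a linear system:
  27a + 9b + 3c + d = 146
  64a + 16b + 4c + d = 349
  125a + 25b + 5c + d = 690
  343a + 49b + 7c + d = 1930
Solving the system yields a = 6, b = -3, c = 2, d = 5.
So q(x) = 6x^3 - 3x^2 + 2x + 5.
Then q(6) = 1205.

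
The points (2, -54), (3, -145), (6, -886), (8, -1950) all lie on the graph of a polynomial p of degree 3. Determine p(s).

Using the Lagrange interpolation formula with nodes 2, 3, 6, 8:
  L_0(s) = (s - 3)(s - 6)(s - 8) / -24
  L_1(s) = (s - 2)(s - 6)(s - 8) / 15
  L_2(s) = (s - 2)(s - 3)(s - 8) / -24
  L_3(s) = (s - 2)(s - 3)(s - 6) / 60
Then p(s) = -54·L_0(s) - 145·L_1(s) - 886·L_2(s) - 1950·L_3(s).
Expanding and collecting terms gives p(s) = -3s^3 - 6s^2 - 4s + 2.
Check: p(2) = -54. ✓

p(s) = -3s^3 - 6s^2 - 4s + 2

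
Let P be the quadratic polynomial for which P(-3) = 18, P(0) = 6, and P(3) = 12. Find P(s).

P(s) = s^2 - s + 6

Using the Lagrange interpolation formula with nodes -3, 0, 3:
  L_0(s) = s(s - 3) / 18
  L_1(s) = (s + 3)(s - 3) / -9
  L_2(s) = (s + 3)s / 18
Then P(s) = 18·L_0(s) + 6·L_1(s) + 12·L_2(s).
Expanding and collecting terms gives P(s) = s² - s + 6.
Check: P(-3) = 18. ✓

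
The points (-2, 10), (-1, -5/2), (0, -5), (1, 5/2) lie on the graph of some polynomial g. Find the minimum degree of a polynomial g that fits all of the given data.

2

Forward differences of the values at x = -2, -1, 0, 1:
  g  : 10  -5/2  -5  5/2
  Δ  : -25/2  -5/2  15/2
  Δ^2: 10  10
  Δ^3: 0
The second differences are constant (10) and nonzero, while all higher differences vanish, so the minimal degree is 2.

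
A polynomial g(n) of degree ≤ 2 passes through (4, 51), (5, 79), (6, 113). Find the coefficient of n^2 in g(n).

3

Write g(n) = an^2 + bn + c. Substituting each data point gives a linear system:
  16a + 4b + c = 51
  25a + 5b + c = 79
  36a + 6b + c = 113
Solving the system yields a = 3, b = 1, c = -1.
So g(n) = 3n^2 + n - 1.
The leading coefficient is 3.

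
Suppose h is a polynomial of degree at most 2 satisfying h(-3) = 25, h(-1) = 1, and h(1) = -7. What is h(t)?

Write h(t) = at^2 + bt + c. Substituting each data point gives a linear system:
  9a - 3b + c = 25
  a - b + c = 1
  a + b + c = -7
Solving the system yields a = 2, b = -4, c = -5.
So h(t) = 2t² - 4t - 5.
Check: h(-3) = 25. ✓

h(t) = 2t^2 - 4t - 5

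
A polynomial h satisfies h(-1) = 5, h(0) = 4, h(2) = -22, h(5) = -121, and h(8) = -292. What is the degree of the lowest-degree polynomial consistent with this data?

2

Divided differences on the nodes -1, 0, 2, 5, 8:
  order 0: 5  4  -22  -121  -292
  order 1: -1  -13  -33  -57
  order 2: -4  -4  -4
  order 3: 0  0
  order 4: 0
The order-2 divided differences are all -4 (nonzero) and every higher order vanishes, so the data lies on a polynomial of degree exactly 2.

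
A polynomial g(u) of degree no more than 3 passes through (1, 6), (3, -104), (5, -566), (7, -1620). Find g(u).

Write g(u) = au^3 + bu^2 + cu + d. Substituting each data point gives a linear system:
  a + b + c + d = 6
  27a + 9b + 3c + d = -104
  125a + 25b + 5c + d = -566
  343a + 49b + 7c + d = -1620
Solving the system yields a = -5, b = 1, c = 6, d = 4.
So g(u) = -5u^3 + u^2 + 6u + 4.
Check: g(3) = -104. ✓

g(u) = -5u^3 + u^2 + 6u + 4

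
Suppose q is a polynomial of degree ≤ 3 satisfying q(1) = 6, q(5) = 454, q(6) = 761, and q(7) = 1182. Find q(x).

Using the Lagrange interpolation formula with nodes 1, 5, 6, 7:
  L_0(x) = (x - 5)(x - 6)(x - 7) / -120
  L_1(x) = (x - 1)(x - 6)(x - 7) / 8
  L_2(x) = (x - 1)(x - 5)(x - 7) / -5
  L_3(x) = (x - 1)(x - 5)(x - 6) / 12
Then q(x) = 6·L_0(x) + 454·L_1(x) + 761·L_2(x) + 1182·L_3(x).
Expanding and collecting terms gives q(x) = 3x³ + 3x² + x - 1.
Check: q(6) = 761. ✓

q(x) = 3x^3 + 3x^2 + x - 1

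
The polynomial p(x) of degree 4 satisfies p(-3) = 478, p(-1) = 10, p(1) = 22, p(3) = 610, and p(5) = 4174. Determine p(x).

Write p(x) = ax^4 + bx^3 + cx^2 + dx + e. Substituting each data point gives a linear system:
  81a - 27b + 9c - 3d + e = 478
  a - b + c - d + e = 10
  a + b + c + d + e = 22
  81a + 27b + 9c + 3d + e = 610
  625a + 125b + 25c + 5d + e = 4174
Solving the system yields a = 6, b = 2, c = 6, d = 4, e = 4.
So p(x) = 6x^4 + 2x^3 + 6x^2 + 4x + 4.
Check: p(-3) = 478. ✓

p(x) = 6x^4 + 2x^3 + 6x^2 + 4x + 4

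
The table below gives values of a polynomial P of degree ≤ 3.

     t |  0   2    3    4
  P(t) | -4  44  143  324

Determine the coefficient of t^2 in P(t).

5

Write P(t) = at^3 + bt^2 + ct + d. Substituting each data point gives a linear system:
  d = -4
  8a + 4b + 2c + d = 44
  27a + 9b + 3c + d = 143
  64a + 16b + 4c + d = 324
Solving the system yields a = 4, b = 5, c = -2, d = -4.
So P(t) = 4t^3 + 5t^2 - 2t - 4.
The coefficient of t^2 is 5.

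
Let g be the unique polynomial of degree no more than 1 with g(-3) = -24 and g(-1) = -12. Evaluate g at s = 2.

Write g(s) = as + b. Substituting each data point gives a linear system:
  -3a + b = -24
  -a + b = -12
Solving the system yields a = 6, b = -6.
So g(s) = 6s - 6.
Then g(2) = 6.

6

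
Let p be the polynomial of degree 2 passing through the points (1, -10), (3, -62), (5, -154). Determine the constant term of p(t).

1

Write p(t) = at^2 + bt + c. Substituting each data point gives a linear system:
  a + b + c = -10
  9a + 3b + c = -62
  25a + 5b + c = -154
Solving the system yields a = -5, b = -6, c = 1.
So p(t) = -5t² - 6t + 1.
The constant term is 1.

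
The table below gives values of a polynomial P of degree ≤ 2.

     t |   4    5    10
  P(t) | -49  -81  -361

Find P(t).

Write P(t) = at^2 + bt + c. Substituting each data point gives a linear system:
  16a + 4b + c = -49
  25a + 5b + c = -81
  100a + 10b + c = -361
Solving the system yields a = -4, b = 4, c = -1.
So P(t) = -4t^2 + 4t - 1.
Check: P(4) = -49. ✓

P(t) = -4t^2 + 4t - 1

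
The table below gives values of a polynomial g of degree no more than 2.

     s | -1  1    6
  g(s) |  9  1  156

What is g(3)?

Using the Lagrange interpolation formula with nodes -1, 1, 6:
  L_0(s) = (s - 1)(s - 6) / 14
  L_1(s) = (s + 1)(s - 6) / -10
  L_2(s) = (s + 1)(s - 1) / 35
Then g(s) = 9·L_0(s) + 1·L_1(s) + 156·L_2(s).
Expanding and collecting terms gives g(s) = 5s^2 - 4s.
Evaluating at s = 3: g(3) = 33.

33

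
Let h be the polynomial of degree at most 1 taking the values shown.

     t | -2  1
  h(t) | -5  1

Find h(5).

Using the Lagrange interpolation formula with nodes -2, 1:
  L_0(t) = (t - 1) / -3
  L_1(t) = (t + 2) / 3
Then h(t) = -5·L_0(t) + 1·L_1(t).
Expanding and collecting terms gives h(t) = 2t - 1.
Evaluating at t = 5: h(5) = 9.

9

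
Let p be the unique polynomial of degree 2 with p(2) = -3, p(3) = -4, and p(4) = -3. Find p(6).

Using the Lagrange interpolation formula with nodes 2, 3, 4:
  L_0(x) = (x - 3)(x - 4) / 2
  L_1(x) = (x - 2)(x - 4) / -1
  L_2(x) = (x - 2)(x - 3) / 2
Then p(x) = -3·L_0(x) - 4·L_1(x) - 3·L_2(x).
Expanding and collecting terms gives p(x) = x² - 6x + 5.
Evaluating at x = 6: p(6) = 5.

5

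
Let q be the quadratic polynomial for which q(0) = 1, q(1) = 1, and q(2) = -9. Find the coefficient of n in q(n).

5

Write q(n) = an^2 + bn + c. Substituting each data point gives a linear system:
  c = 1
  a + b + c = 1
  4a + 2b + c = -9
Solving the system yields a = -5, b = 5, c = 1.
So q(n) = -5n^2 + 5n + 1.
The coefficient of n is 5.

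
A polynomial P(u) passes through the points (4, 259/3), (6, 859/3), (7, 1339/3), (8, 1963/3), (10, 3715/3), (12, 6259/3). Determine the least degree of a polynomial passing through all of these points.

Divided differences on the nodes 4, 6, 7, 8, 10, 12:
  order 0: 259/3  859/3  1339/3  1963/3  3715/3  6259/3
  order 1: 100  160  208  292  424
  order 2: 20  24  28  33
  order 3: 1  1  1
  order 4: 0  0
  order 5: 0
The order-3 divided differences are all 1 (nonzero) and every higher order vanishes, so the data lies on a polynomial of degree exactly 3.

3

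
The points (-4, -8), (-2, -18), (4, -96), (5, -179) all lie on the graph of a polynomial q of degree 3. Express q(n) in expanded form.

Write q(n) = an^3 + bn^2 + cn + d. Substituting each data point gives a linear system:
  -64a + 16b - 4c + d = -8
  -8a + 4b - 2c + d = -18
  64a + 16b + 4c + d = -96
  125a + 25b + 5c + d = -179
Solving the system yields a = -1, b = -3, c = 5, d = -4.
So q(n) = -n³ - 3n² + 5n - 4.
Check: q(5) = -179. ✓

q(n) = -n^3 - 3n^2 + 5n - 4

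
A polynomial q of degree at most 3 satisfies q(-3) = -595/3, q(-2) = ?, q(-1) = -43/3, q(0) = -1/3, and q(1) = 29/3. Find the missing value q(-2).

On equispaced nodes a degree-3 polynomial has vanishing fourth forward difference, so
  q(-3) - 4·q(-2) + 6·q(-1) - 4·q(0) + q(1) = 0.
Substituting the known values and solving for q(-2):
  -4·q(-2) = 820/3
  q(-2) = -205/3.

-205/3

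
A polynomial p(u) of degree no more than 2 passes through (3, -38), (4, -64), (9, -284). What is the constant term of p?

4

Write p(u) = au^2 + bu + c. Substituting each data point gives a linear system:
  9a + 3b + c = -38
  16a + 4b + c = -64
  81a + 9b + c = -284
Solving the system yields a = -3, b = -5, c = 4.
So p(u) = -3u² - 5u + 4.
The constant term is 4.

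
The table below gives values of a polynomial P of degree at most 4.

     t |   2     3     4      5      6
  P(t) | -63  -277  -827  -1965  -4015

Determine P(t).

P(t) = -3t^4 - 3t^2 - 4t + 5

Write P(t) = at^4 + bt^3 + ct^2 + dt + e. Substituting each data point gives a linear system:
  16a + 8b + 4c + 2d + e = -63
  81a + 27b + 9c + 3d + e = -277
  256a + 64b + 16c + 4d + e = -827
  625a + 125b + 25c + 5d + e = -1965
  1296a + 216b + 36c + 6d + e = -4015
Solving the system yields a = -3, b = 0, c = -3, d = -4, e = 5.
So P(t) = -3t⁴ - 3t² - 4t + 5.
Check: P(2) = -63. ✓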